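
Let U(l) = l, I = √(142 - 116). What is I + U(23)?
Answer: 23 + √26 ≈ 28.099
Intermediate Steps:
I = √26 ≈ 5.0990
I + U(23) = √26 + 23 = 23 + √26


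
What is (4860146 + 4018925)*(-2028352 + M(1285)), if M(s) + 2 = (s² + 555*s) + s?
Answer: 2995185899501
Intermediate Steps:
M(s) = -2 + s² + 556*s (M(s) = -2 + ((s² + 555*s) + s) = -2 + (s² + 556*s) = -2 + s² + 556*s)
(4860146 + 4018925)*(-2028352 + M(1285)) = (4860146 + 4018925)*(-2028352 + (-2 + 1285² + 556*1285)) = 8879071*(-2028352 + (-2 + 1651225 + 714460)) = 8879071*(-2028352 + 2365683) = 8879071*337331 = 2995185899501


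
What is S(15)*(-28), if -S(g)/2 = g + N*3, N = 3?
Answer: 1344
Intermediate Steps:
S(g) = -18 - 2*g (S(g) = -2*(g + 3*3) = -2*(g + 9) = -2*(9 + g) = -18 - 2*g)
S(15)*(-28) = (-18 - 2*15)*(-28) = (-18 - 30)*(-28) = -48*(-28) = 1344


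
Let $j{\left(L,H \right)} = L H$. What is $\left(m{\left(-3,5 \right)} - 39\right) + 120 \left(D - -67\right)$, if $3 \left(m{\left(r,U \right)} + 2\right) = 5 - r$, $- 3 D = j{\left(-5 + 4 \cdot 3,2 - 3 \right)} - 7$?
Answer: $\frac{25685}{3} \approx 8561.7$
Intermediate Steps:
$j{\left(L,H \right)} = H L$
$D = \frac{14}{3}$ ($D = - \frac{\left(2 - 3\right) \left(-5 + 4 \cdot 3\right) - 7}{3} = - \frac{- (-5 + 12) - 7}{3} = - \frac{\left(-1\right) 7 - 7}{3} = - \frac{-7 - 7}{3} = \left(- \frac{1}{3}\right) \left(-14\right) = \frac{14}{3} \approx 4.6667$)
$m{\left(r,U \right)} = - \frac{1}{3} - \frac{r}{3}$ ($m{\left(r,U \right)} = -2 + \frac{5 - r}{3} = -2 - \left(- \frac{5}{3} + \frac{r}{3}\right) = - \frac{1}{3} - \frac{r}{3}$)
$\left(m{\left(-3,5 \right)} - 39\right) + 120 \left(D - -67\right) = \left(\left(- \frac{1}{3} - -1\right) - 39\right) + 120 \left(\frac{14}{3} - -67\right) = \left(\left(- \frac{1}{3} + 1\right) - 39\right) + 120 \left(\frac{14}{3} + 67\right) = \left(\frac{2}{3} - 39\right) + 120 \cdot \frac{215}{3} = - \frac{115}{3} + 8600 = \frac{25685}{3}$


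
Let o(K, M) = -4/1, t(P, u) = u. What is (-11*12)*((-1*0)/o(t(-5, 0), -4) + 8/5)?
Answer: -1056/5 ≈ -211.20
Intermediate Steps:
o(K, M) = -4 (o(K, M) = -4*1 = -4)
(-11*12)*((-1*0)/o(t(-5, 0), -4) + 8/5) = (-11*12)*(-1*0/(-4) + 8/5) = -132*(0*(-¼) + 8*(⅕)) = -132*(0 + 8/5) = -132*8/5 = -1056/5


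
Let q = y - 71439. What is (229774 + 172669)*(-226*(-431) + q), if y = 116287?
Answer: 57249126522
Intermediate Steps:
q = 44848 (q = 116287 - 71439 = 44848)
(229774 + 172669)*(-226*(-431) + q) = (229774 + 172669)*(-226*(-431) + 44848) = 402443*(97406 + 44848) = 402443*142254 = 57249126522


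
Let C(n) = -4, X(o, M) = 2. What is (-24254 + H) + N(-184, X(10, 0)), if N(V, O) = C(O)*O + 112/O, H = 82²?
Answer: -17482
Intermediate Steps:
H = 6724
N(V, O) = -4*O + 112/O
(-24254 + H) + N(-184, X(10, 0)) = (-24254 + 6724) + (-4*2 + 112/2) = -17530 + (-8 + 112*(½)) = -17530 + (-8 + 56) = -17530 + 48 = -17482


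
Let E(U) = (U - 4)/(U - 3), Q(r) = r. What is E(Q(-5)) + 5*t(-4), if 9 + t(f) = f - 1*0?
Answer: -511/8 ≈ -63.875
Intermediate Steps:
t(f) = -9 + f (t(f) = -9 + (f - 1*0) = -9 + (f + 0) = -9 + f)
E(U) = (-4 + U)/(-3 + U)
E(Q(-5)) + 5*t(-4) = (-4 - 5)/(-3 - 5) + 5*(-9 - 4) = -9/(-8) + 5*(-13) = -1/8*(-9) - 65 = 9/8 - 65 = -511/8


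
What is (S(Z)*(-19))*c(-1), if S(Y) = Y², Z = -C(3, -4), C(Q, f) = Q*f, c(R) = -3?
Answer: 8208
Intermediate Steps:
Z = 12 (Z = -3*(-4) = -1*(-12) = 12)
(S(Z)*(-19))*c(-1) = (12²*(-19))*(-3) = (144*(-19))*(-3) = -2736*(-3) = 8208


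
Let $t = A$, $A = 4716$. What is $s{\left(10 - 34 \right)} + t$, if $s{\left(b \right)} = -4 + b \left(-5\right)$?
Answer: $4832$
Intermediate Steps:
$t = 4716$
$s{\left(b \right)} = -4 - 5 b$
$s{\left(10 - 34 \right)} + t = \left(-4 - 5 \left(10 - 34\right)\right) + 4716 = \left(-4 - -120\right) + 4716 = \left(-4 + 120\right) + 4716 = 116 + 4716 = 4832$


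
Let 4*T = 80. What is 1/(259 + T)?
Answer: 1/279 ≈ 0.0035842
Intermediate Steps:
T = 20 (T = (1/4)*80 = 20)
1/(259 + T) = 1/(259 + 20) = 1/279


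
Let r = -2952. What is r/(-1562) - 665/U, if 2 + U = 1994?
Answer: 2420827/1555752 ≈ 1.5560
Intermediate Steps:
U = 1992 (U = -2 + 1994 = 1992)
r/(-1562) - 665/U = -2952/(-1562) - 665/1992 = -2952*(-1/1562) - 665*1/1992 = 1476/781 - 665/1992 = 2420827/1555752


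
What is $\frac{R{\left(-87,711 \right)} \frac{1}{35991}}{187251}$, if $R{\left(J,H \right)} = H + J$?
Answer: $\frac{208}{2246450247} \approx 9.2591 \cdot 10^{-8}$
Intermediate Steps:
$\frac{R{\left(-87,711 \right)} \frac{1}{35991}}{187251} = \frac{\left(711 - 87\right) \frac{1}{35991}}{187251} = 624 \cdot \frac{1}{35991} \cdot \frac{1}{187251} = \frac{208}{11997} \cdot \frac{1}{187251} = \frac{208}{2246450247}$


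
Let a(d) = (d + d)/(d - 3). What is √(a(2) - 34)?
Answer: I*√38 ≈ 6.1644*I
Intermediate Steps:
a(d) = 2*d/(-3 + d) (a(d) = (2*d)/(-3 + d) = 2*d/(-3 + d))
√(a(2) - 34) = √(2*2/(-3 + 2) - 34) = √(2*2/(-1) - 34) = √(2*2*(-1) - 34) = √(-4 - 34) = √(-38) = I*√38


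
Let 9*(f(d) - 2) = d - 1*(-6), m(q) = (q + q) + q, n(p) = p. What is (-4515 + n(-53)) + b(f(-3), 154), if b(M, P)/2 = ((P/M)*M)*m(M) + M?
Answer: -7222/3 ≈ -2407.3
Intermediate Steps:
m(q) = 3*q (m(q) = 2*q + q = 3*q)
f(d) = 8/3 + d/9 (f(d) = 2 + (d - 1*(-6))/9 = 2 + (d + 6)/9 = 2 + (6 + d)/9 = 2 + (2/3 + d/9) = 8/3 + d/9)
b(M, P) = 2*M + 6*M*P (b(M, P) = 2*(((P/M)*M)*(3*M) + M) = 2*(P*(3*M) + M) = 2*(3*M*P + M) = 2*(M + 3*M*P) = 2*M + 6*M*P)
(-4515 + n(-53)) + b(f(-3), 154) = (-4515 - 53) + 2*(8/3 + (1/9)*(-3))*(1 + 3*154) = -4568 + 2*(8/3 - 1/3)*(1 + 462) = -4568 + 2*(7/3)*463 = -4568 + 6482/3 = -7222/3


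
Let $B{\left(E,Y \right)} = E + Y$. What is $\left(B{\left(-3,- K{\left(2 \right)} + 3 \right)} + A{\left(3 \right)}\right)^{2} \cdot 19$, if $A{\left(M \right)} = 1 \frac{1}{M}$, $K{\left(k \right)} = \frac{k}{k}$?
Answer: $\frac{76}{9} \approx 8.4444$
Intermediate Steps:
$K{\left(k \right)} = 1$
$A{\left(M \right)} = \frac{1}{M}$
$\left(B{\left(-3,- K{\left(2 \right)} + 3 \right)} + A{\left(3 \right)}\right)^{2} \cdot 19 = \left(\left(-3 + \left(\left(-1\right) 1 + 3\right)\right) + \frac{1}{3}\right)^{2} \cdot 19 = \left(\left(-3 + \left(-1 + 3\right)\right) + \frac{1}{3}\right)^{2} \cdot 19 = \left(\left(-3 + 2\right) + \frac{1}{3}\right)^{2} \cdot 19 = \left(-1 + \frac{1}{3}\right)^{2} \cdot 19 = \left(- \frac{2}{3}\right)^{2} \cdot 19 = \frac{4}{9} \cdot 19 = \frac{76}{9}$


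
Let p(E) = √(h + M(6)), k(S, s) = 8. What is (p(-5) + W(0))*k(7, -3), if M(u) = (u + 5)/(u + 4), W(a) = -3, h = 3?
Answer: -24 + 4*√410/5 ≈ -7.8012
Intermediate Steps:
M(u) = (5 + u)/(4 + u)
p(E) = √410/10 (p(E) = √(3 + (5 + 6)/(4 + 6)) = √(3 + 11/10) = √(41/10) = √410/10)
(p(-5) + W(0))*k(7, -3) = (√410/10 - 3)*8 = (-3 + √410/10)*8 = -24 + 4*√410/5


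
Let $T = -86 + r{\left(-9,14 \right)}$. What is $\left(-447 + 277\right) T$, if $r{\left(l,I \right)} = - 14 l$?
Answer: $-6800$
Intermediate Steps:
$T = 40$ ($T = -86 - -126 = -86 + 126 = 40$)
$\left(-447 + 277\right) T = \left(-447 + 277\right) 40 = \left(-170\right) 40 = -6800$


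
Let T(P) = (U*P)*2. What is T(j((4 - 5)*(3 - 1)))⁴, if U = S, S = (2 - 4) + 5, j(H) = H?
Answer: 20736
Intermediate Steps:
S = 3 (S = -2 + 5 = 3)
U = 3
T(P) = 6*P (T(P) = (3*P)*2 = 6*P)
T(j((4 - 5)*(3 - 1)))⁴ = (6*((4 - 5)*(3 - 1)))⁴ = (6*(-1*2))⁴ = (6*(-2))⁴ = (-12)⁴ = 20736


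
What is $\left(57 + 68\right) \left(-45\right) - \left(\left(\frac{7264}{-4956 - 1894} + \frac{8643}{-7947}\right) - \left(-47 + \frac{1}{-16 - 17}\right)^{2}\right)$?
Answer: $- \frac{11233916898016}{3293435475} \approx -3411.0$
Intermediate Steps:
$\left(57 + 68\right) \left(-45\right) - \left(\left(\frac{7264}{-4956 - 1894} + \frac{8643}{-7947}\right) - \left(-47 + \frac{1}{-16 - 17}\right)^{2}\right) = 125 \left(-45\right) - \left(\left(\frac{7264}{-6850} + 8643 \left(- \frac{1}{7947}\right)\right) - \left(-47 + \frac{1}{-33}\right)^{2}\right) = -5625 - \left(\left(7264 \left(- \frac{1}{6850}\right) - \frac{2881}{2649}\right) - \left(-47 - \frac{1}{33}\right)^{2}\right) = -5625 - \left(\left(- \frac{3632}{3425} - \frac{2881}{2649}\right) - \left(- \frac{1552}{33}\right)^{2}\right) = -5625 - \left(- \frac{19488593}{9072825} - \frac{2408704}{1089}\right) = -5625 - - \frac{7291657648859}{3293435475} = -5625 + \frac{7291657648859}{3293435475} = - \frac{11233916898016}{3293435475}$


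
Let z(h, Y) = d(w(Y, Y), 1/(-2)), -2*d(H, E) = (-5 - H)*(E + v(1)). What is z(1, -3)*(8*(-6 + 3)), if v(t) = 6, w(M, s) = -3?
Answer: -132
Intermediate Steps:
d(H, E) = -(-5 - H)*(6 + E)/2 (d(H, E) = -(-5 - H)*(E + 6)/2 = -(-5 - H)*(6 + E)/2)
z(h, Y) = 11/2 (z(h, Y) = 15 + 3*(-3) + (5/2)/(-2) + (1/2)*(-3)/(-2) = 15 - 9 + (5/2)*(-1/2) + (1/2)*(-1/2)*(-3) = 15 - 9 - 5/4 + 3/4 = 11/2)
z(1, -3)*(8*(-6 + 3)) = 11*(8*(-6 + 3))/2 = 11*(8*(-3))/2 = (11/2)*(-24) = -132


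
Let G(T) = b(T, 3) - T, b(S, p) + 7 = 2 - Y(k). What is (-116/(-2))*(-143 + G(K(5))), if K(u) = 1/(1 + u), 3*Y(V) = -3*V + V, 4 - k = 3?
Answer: -8555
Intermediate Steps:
k = 1 (k = 4 - 1*3 = 4 - 3 = 1)
Y(V) = -2*V/3 (Y(V) = (-3*V + V)/3 = (-2*V)/3 = -2*V/3)
b(S, p) = -13/3 (b(S, p) = -7 + (2 - (-2)/3) = -7 + (2 - 1*(-2/3)) = -7 + (2 + 2/3) = -7 + 8/3 = -13/3)
G(T) = -13/3 - T
(-116/(-2))*(-143 + G(K(5))) = (-116/(-2))*(-143 + (-13/3 - 1/(1 + 5))) = (-116*(-1/2))*(-143 + (-13/3 - 1/6)) = 58*(-143 + (-13/3 - 1*1/6)) = 58*(-143 + (-13/3 - 1/6)) = 58*(-143 - 9/2) = 58*(-295/2) = -8555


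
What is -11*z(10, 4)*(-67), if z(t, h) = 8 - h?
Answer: 2948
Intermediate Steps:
-11*z(10, 4)*(-67) = -11*(8 - 1*4)*(-67) = -11*(8 - 4)*(-67) = -11*4*(-67) = -44*(-67) = 2948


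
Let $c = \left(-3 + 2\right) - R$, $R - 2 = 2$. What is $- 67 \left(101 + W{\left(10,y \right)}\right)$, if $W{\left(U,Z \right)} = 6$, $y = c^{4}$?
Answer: $-7169$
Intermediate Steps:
$R = 4$ ($R = 2 + 2 = 4$)
$c = -5$ ($c = \left(-3 + 2\right) - 4 = -1 - 4 = -5$)
$y = 625$ ($y = \left(-5\right)^{4} = 625$)
$- 67 \left(101 + W{\left(10,y \right)}\right) = - 67 \left(101 + 6\right) = \left(-67\right) 107 = -7169$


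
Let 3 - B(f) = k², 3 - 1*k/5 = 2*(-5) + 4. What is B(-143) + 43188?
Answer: 41166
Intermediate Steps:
k = 45 (k = 15 - 5*(2*(-5) + 4) = 15 - 5*(-10 + 4) = 15 - 5*(-6) = 15 + 30 = 45)
B(f) = -2022 (B(f) = 3 - 1*45² = 3 - 1*2025 = 3 - 2025 = -2022)
B(-143) + 43188 = -2022 + 43188 = 41166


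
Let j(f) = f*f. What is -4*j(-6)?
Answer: -144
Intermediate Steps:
j(f) = f²
-4*j(-6) = -4*(-6)² = -4*36 = -144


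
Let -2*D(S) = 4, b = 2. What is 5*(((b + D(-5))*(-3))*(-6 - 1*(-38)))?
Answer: 0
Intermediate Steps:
D(S) = -2 (D(S) = -½*4 = -2)
5*(((b + D(-5))*(-3))*(-6 - 1*(-38))) = 5*(((2 - 2)*(-3))*(-6 - 1*(-38))) = 5*((0*(-3))*(-6 + 38)) = 5*(0*32) = 5*0 = 0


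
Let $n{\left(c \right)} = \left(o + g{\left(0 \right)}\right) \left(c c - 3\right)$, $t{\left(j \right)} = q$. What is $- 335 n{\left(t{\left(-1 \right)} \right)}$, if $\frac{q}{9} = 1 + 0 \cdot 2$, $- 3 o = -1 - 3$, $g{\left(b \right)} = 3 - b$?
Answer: $-113230$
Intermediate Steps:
$o = \frac{4}{3}$ ($o = - \frac{-1 - 3}{3} = \left(- \frac{1}{3}\right) \left(-4\right) = \frac{4}{3} \approx 1.3333$)
$q = 9$ ($q = 9 \left(1 + 0 \cdot 2\right) = 9 \left(1 + 0\right) = 9 \cdot 1 = 9$)
$t{\left(j \right)} = 9$
$n{\left(c \right)} = -13 + \frac{13 c^{2}}{3}$ ($n{\left(c \right)} = \left(\frac{4}{3} + \left(3 - 0\right)\right) \left(c c - 3\right) = \left(\frac{4}{3} + \left(3 + 0\right)\right) \left(c^{2} - 3\right) = \left(\frac{4}{3} + 3\right) \left(-3 + c^{2}\right) = \frac{13 \left(-3 + c^{2}\right)}{3} = -13 + \frac{13 c^{2}}{3}$)
$- 335 n{\left(t{\left(-1 \right)} \right)} = - 335 \left(-13 + \frac{13 \cdot 9^{2}}{3}\right) = - 335 \left(-13 + \frac{13}{3} \cdot 81\right) = - 335 \left(-13 + 351\right) = \left(-335\right) 338 = -113230$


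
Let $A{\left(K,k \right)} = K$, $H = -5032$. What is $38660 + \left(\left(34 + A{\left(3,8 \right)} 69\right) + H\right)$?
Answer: $33869$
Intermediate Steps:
$38660 + \left(\left(34 + A{\left(3,8 \right)} 69\right) + H\right) = 38660 + \left(\left(34 + 3 \cdot 69\right) - 5032\right) = 38660 + \left(\left(34 + 207\right) - 5032\right) = 38660 + \left(241 - 5032\right) = 38660 - 4791 = 33869$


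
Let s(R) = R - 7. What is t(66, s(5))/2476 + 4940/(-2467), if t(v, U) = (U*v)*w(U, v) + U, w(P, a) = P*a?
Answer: 15374317/3054146 ≈ 5.0339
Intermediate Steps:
s(R) = -7 + R
t(v, U) = U + U²*v² (t(v, U) = (U*v)*(U*v) + U = U²*v² + U = U + U²*v²)
t(66, s(5))/2476 + 4940/(-2467) = ((-7 + 5)*(1 + (-7 + 5)*66²))/2476 + 4940/(-2467) = -2*(1 - 2*4356)*(1/2476) + 4940*(-1/2467) = -2*(1 - 8712)*(1/2476) - 4940/2467 = -2*(-8711)*(1/2476) - 4940/2467 = 17422*(1/2476) - 4940/2467 = 8711/1238 - 4940/2467 = 15374317/3054146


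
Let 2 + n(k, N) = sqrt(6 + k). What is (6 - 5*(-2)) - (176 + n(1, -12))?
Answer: -158 - sqrt(7) ≈ -160.65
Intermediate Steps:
n(k, N) = -2 + sqrt(6 + k)
(6 - 5*(-2)) - (176 + n(1, -12)) = (6 - 5*(-2)) - (176 + (-2 + sqrt(6 + 1))) = (6 + 10) - (176 + (-2 + sqrt(7))) = 16 - (174 + sqrt(7)) = 16 + (-174 - sqrt(7)) = -158 - sqrt(7)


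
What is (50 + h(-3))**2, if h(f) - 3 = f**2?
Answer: 3844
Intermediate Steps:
h(f) = 3 + f**2
(50 + h(-3))**2 = (50 + (3 + (-3)**2))**2 = (50 + (3 + 9))**2 = (50 + 12)**2 = 62**2 = 3844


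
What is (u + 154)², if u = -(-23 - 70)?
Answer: 61009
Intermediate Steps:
u = 93 (u = -1*(-93) = 93)
(u + 154)² = (93 + 154)² = 247² = 61009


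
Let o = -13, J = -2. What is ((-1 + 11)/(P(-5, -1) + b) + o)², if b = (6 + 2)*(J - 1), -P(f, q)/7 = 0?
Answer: 25921/144 ≈ 180.01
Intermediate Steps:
P(f, q) = 0 (P(f, q) = -7*0 = 0)
b = -24 (b = (6 + 2)*(-2 - 1) = 8*(-3) = -24)
((-1 + 11)/(P(-5, -1) + b) + o)² = ((-1 + 11)/(0 - 24) - 13)² = (10/(-24) - 13)² = (10*(-1/24) - 13)² = (-5/12 - 13)² = (-161/12)² = 25921/144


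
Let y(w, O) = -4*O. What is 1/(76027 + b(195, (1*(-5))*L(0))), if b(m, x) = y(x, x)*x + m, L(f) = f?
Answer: 1/76222 ≈ 1.3120e-5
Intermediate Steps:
b(m, x) = m - 4*x² (b(m, x) = (-4*x)*x + m = -4*x² + m = m - 4*x²)
1/(76027 + b(195, (1*(-5))*L(0))) = 1/(76027 + (195 - 4*((1*(-5))*0)²)) = 1/(76027 + (195 - 4*(-5*0)²)) = 1/(76027 + (195 - 4*0²)) = 1/(76027 + (195 - 4*0)) = 1/(76027 + (195 + 0)) = 1/(76027 + 195) = 1/76222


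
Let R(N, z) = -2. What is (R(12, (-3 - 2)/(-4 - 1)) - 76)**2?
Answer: 6084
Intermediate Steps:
(R(12, (-3 - 2)/(-4 - 1)) - 76)**2 = (-2 - 76)**2 = (-78)**2 = 6084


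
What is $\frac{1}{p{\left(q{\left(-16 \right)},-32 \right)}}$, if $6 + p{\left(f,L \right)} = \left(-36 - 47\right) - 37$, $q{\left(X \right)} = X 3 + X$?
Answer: $- \frac{1}{126} \approx -0.0079365$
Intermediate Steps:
$q{\left(X \right)} = 4 X$ ($q{\left(X \right)} = 3 X + X = 4 X$)
$p{\left(f,L \right)} = -126$ ($p{\left(f,L \right)} = -6 - 120 = -126$)
$\frac{1}{p{\left(q{\left(-16 \right)},-32 \right)}} = \frac{1}{-126} = - \frac{1}{126}$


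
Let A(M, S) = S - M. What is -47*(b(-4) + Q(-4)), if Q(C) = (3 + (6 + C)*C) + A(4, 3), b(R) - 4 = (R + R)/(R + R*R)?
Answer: 376/3 ≈ 125.33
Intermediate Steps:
b(R) = 4 + 2*R/(R + R²) (b(R) = 4 + (R + R)/(R + R*R) = 4 + (2*R)/(R + R²) = 4 + 2*R/(R + R²))
Q(C) = 2 + C*(6 + C) (Q(C) = (3 + (6 + C)*C) + (3 - 1*4) = (3 + C*(6 + C)) + (3 - 4) = (3 + C*(6 + C)) - 1 = 2 + C*(6 + C))
-47*(b(-4) + Q(-4)) = -47*(2*(3 + 2*(-4))/(1 - 4) + (2 + (-4)² + 6*(-4))) = -47*(2*(3 - 8)/(-3) + (2 + 16 - 24)) = -47*(2*(-⅓)*(-5) - 6) = -47*(10/3 - 6) = -47*(-8/3) = 376/3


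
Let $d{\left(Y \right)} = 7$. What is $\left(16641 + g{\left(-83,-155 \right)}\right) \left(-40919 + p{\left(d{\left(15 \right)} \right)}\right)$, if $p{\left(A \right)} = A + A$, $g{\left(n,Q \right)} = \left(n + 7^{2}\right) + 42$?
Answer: $-681027345$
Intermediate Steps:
$g{\left(n,Q \right)} = 91 + n$ ($g{\left(n,Q \right)} = \left(n + 49\right) + 42 = \left(49 + n\right) + 42 = 91 + n$)
$p{\left(A \right)} = 2 A$
$\left(16641 + g{\left(-83,-155 \right)}\right) \left(-40919 + p{\left(d{\left(15 \right)} \right)}\right) = \left(16641 + \left(91 - 83\right)\right) \left(-40919 + 2 \cdot 7\right) = \left(16641 + 8\right) \left(-40919 + 14\right) = 16649 \left(-40905\right) = -681027345$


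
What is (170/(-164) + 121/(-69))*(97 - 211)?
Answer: 299953/943 ≈ 318.08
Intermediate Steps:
(170/(-164) + 121/(-69))*(97 - 211) = (170*(-1/164) + 121*(-1/69))*(-114) = (-85/82 - 121/69)*(-114) = -15787/5658*(-114) = 299953/943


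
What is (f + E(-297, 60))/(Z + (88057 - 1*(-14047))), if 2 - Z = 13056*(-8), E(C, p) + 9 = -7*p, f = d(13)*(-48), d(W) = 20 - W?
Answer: -765/206554 ≈ -0.0037036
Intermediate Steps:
f = -336 (f = (20 - 1*13)*(-48) = (20 - 13)*(-48) = 7*(-48) = -336)
E(C, p) = -9 - 7*p
Z = 104450 (Z = 2 - 13056*(-8) = 2 - 1*(-104448) = 2 + 104448 = 104450)
(f + E(-297, 60))/(Z + (88057 - 1*(-14047))) = (-336 + (-9 - 7*60))/(104450 + (88057 - 1*(-14047))) = (-336 + (-9 - 420))/(104450 + (88057 + 14047)) = (-336 - 429)/(104450 + 102104) = -765/206554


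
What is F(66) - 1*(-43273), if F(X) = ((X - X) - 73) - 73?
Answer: 43127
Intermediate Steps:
F(X) = -146 (F(X) = (0 - 73) - 73 = -73 - 73 = -146)
F(66) - 1*(-43273) = -146 - 1*(-43273) = -146 + 43273 = 43127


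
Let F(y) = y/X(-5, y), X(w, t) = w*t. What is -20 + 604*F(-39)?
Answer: -704/5 ≈ -140.80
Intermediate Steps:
X(w, t) = t*w
F(y) = -⅕ (F(y) = y/((y*(-5))) = y/((-5*y)) = y*(-1/(5*y)) = -⅕)
-20 + 604*F(-39) = -20 + 604*(-⅕) = -20 - 604/5 = -704/5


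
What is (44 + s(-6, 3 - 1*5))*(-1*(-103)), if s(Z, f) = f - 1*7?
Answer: 3605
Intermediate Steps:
s(Z, f) = -7 + f (s(Z, f) = f - 7 = -7 + f)
(44 + s(-6, 3 - 1*5))*(-1*(-103)) = (44 + (-7 + (3 - 1*5)))*(-1*(-103)) = (44 + (-7 + (3 - 5)))*103 = (44 + (-7 - 2))*103 = (44 - 9)*103 = 35*103 = 3605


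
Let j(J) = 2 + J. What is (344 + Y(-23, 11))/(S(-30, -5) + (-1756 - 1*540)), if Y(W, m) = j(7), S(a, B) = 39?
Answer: -353/2257 ≈ -0.15640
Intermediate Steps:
Y(W, m) = 9 (Y(W, m) = 2 + 7 = 9)
(344 + Y(-23, 11))/(S(-30, -5) + (-1756 - 1*540)) = (344 + 9)/(39 + (-1756 - 1*540)) = 353/(39 + (-1756 - 540)) = 353/(39 - 2296) = 353/(-2257) = 353*(-1/2257) = -353/2257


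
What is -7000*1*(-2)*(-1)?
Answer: -14000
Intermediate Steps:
-7000*1*(-2)*(-1) = -(-14000)*(-1) = -7000*2 = -14000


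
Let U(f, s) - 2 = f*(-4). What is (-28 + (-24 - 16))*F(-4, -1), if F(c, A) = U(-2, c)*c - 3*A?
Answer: 2516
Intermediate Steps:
U(f, s) = 2 - 4*f (U(f, s) = 2 + f*(-4) = 2 - 4*f)
F(c, A) = -3*A + 10*c (F(c, A) = (2 - 4*(-2))*c - 3*A = (2 + 8)*c - 3*A = 10*c - 3*A = -3*A + 10*c)
(-28 + (-24 - 16))*F(-4, -1) = (-28 + (-24 - 16))*(-3*(-1) + 10*(-4)) = (-28 - 40)*(3 - 40) = -68*(-37) = 2516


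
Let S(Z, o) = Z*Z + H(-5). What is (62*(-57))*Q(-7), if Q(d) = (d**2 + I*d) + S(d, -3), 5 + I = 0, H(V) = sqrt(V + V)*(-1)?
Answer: -470022 + 3534*I*sqrt(10) ≈ -4.7002e+5 + 11175.0*I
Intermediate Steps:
H(V) = -sqrt(2)*sqrt(V) (H(V) = sqrt(2*V)*(-1) = (sqrt(2)*sqrt(V))*(-1) = -sqrt(2)*sqrt(V))
S(Z, o) = Z**2 - I*sqrt(10) (S(Z, o) = Z*Z - sqrt(2)*sqrt(-5) = Z**2 - sqrt(2)*I*sqrt(5) = Z**2 - I*sqrt(10))
I = -5 (I = -5 + 0 = -5)
Q(d) = -5*d + 2*d**2 - I*sqrt(10) (Q(d) = (d**2 - 5*d) + (d**2 - I*sqrt(10)) = -5*d + 2*d**2 - I*sqrt(10))
(62*(-57))*Q(-7) = (62*(-57))*(-5*(-7) + 2*(-7)**2 - I*sqrt(10)) = -3534*(35 + 2*49 - I*sqrt(10)) = -3534*(35 + 98 - I*sqrt(10)) = -3534*(133 - I*sqrt(10)) = -470022 + 3534*I*sqrt(10)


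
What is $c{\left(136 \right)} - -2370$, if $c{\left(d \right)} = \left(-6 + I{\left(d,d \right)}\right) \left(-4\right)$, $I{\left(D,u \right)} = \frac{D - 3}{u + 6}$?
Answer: $\frac{169708}{71} \approx 2390.3$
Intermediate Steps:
$I{\left(D,u \right)} = \frac{-3 + D}{6 + u}$
$c{\left(d \right)} = 24 - \frac{4 \left(-3 + d\right)}{6 + d}$ ($c{\left(d \right)} = \left(-6 + \frac{-3 + d}{6 + d}\right) \left(-4\right) = 24 - \frac{4 \left(-3 + d\right)}{6 + d}$)
$c{\left(136 \right)} - -2370 = \frac{4 \left(39 + 5 \cdot 136\right)}{6 + 136} - -2370 = \frac{4 \left(39 + 680\right)}{142} + 2370 = 4 \cdot \frac{1}{142} \cdot 719 + 2370 = \frac{1438}{71} + 2370 = \frac{169708}{71}$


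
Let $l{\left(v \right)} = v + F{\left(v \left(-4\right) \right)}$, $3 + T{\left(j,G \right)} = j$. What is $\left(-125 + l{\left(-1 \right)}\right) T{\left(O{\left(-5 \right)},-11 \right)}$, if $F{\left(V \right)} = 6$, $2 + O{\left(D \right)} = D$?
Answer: $1200$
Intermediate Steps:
$O{\left(D \right)} = -2 + D$
$T{\left(j,G \right)} = -3 + j$
$l{\left(v \right)} = 6 + v$ ($l{\left(v \right)} = v + 6 = 6 + v$)
$\left(-125 + l{\left(-1 \right)}\right) T{\left(O{\left(-5 \right)},-11 \right)} = \left(-125 + \left(6 - 1\right)\right) \left(-3 - 7\right) = \left(-125 + 5\right) \left(-3 - 7\right) = \left(-120\right) \left(-10\right) = 1200$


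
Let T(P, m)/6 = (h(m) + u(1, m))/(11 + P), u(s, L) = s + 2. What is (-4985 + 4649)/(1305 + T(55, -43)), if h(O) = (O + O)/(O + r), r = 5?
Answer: -70224/272845 ≈ -0.25738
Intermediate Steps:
u(s, L) = 2 + s
h(O) = 2*O/(5 + O) (h(O) = (O + O)/(O + 5) = (2*O)/(5 + O) = 2*O/(5 + O))
T(P, m) = 6*(3 + 2*m/(5 + m))/(11 + P) (T(P, m) = 6*((2*m/(5 + m) + (2 + 1))/(11 + P)) = 6*((2*m/(5 + m) + 3)/(11 + P)) = 6*((3 + 2*m/(5 + m))/(11 + P)) = 6*(3 + 2*m/(5 + m))/(11 + P))
(-4985 + 4649)/(1305 + T(55, -43)) = (-4985 + 4649)/(1305 + 30*(3 - 43)/((5 - 43)*(11 + 55))) = -336/(1305 + 30*(-40)/(-38*66)) = -336/(1305 + 30*(-1/38)*(1/66)*(-40)) = -336/(1305 + 100/209) = -336/272845/209 = -336*209/272845 = -70224/272845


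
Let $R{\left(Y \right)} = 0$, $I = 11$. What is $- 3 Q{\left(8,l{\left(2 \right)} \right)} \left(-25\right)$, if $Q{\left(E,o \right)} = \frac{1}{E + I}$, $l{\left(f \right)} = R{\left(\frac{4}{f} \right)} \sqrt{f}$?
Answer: $\frac{75}{19} \approx 3.9474$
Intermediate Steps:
$l{\left(f \right)} = 0$ ($l{\left(f \right)} = 0 \sqrt{f} = 0$)
$Q{\left(E,o \right)} = \frac{1}{11 + E}$ ($Q{\left(E,o \right)} = \frac{1}{E + 11} = \frac{1}{11 + E}$)
$- 3 Q{\left(8,l{\left(2 \right)} \right)} \left(-25\right) = - \frac{3}{11 + 8} \left(-25\right) = - \frac{3}{19} \left(-25\right) = \left(-3\right) \frac{1}{19} \left(-25\right) = \left(- \frac{3}{19}\right) \left(-25\right) = \frac{75}{19}$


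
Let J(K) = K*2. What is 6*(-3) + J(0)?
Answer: -18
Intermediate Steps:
J(K) = 2*K
6*(-3) + J(0) = 6*(-3) + 2*0 = -18 + 0 = -18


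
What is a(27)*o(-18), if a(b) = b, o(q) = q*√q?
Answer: -1458*I*√2 ≈ -2061.9*I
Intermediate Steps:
o(q) = q^(3/2)
a(27)*o(-18) = 27*(-18)^(3/2) = 27*(-54*I*√2) = -1458*I*√2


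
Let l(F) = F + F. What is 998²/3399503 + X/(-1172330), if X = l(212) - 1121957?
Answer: 4980300167419/3985339351990 ≈ 1.2497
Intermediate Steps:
l(F) = 2*F
X = -1121533 (X = 2*212 - 1121957 = 424 - 1121957 = -1121533)
998²/3399503 + X/(-1172330) = 998²/3399503 - 1121533/(-1172330) = 996004*(1/3399503) - 1121533*(-1/1172330) = 996004/3399503 + 1121533/1172330 = 4980300167419/3985339351990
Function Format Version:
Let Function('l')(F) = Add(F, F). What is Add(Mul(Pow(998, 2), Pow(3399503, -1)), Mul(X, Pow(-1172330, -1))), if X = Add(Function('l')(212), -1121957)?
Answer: Rational(4980300167419, 3985339351990) ≈ 1.2497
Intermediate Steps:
Function('l')(F) = Mul(2, F)
X = -1121533 (X = Add(Mul(2, 212), -1121957) = Add(424, -1121957) = -1121533)
Add(Mul(Pow(998, 2), Pow(3399503, -1)), Mul(X, Pow(-1172330, -1))) = Add(Mul(Pow(998, 2), Pow(3399503, -1)), Mul(-1121533, Pow(-1172330, -1))) = Add(Mul(996004, Rational(1, 3399503)), Mul(-1121533, Rational(-1, 1172330))) = Add(Rational(996004, 3399503), Rational(1121533, 1172330)) = Rational(4980300167419, 3985339351990)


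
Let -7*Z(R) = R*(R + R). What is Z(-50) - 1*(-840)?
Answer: 880/7 ≈ 125.71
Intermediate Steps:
Z(R) = -2*R²/7 (Z(R) = -R*(R + R)/7 = -R*2*R/7 = -2*R²/7)
Z(-50) - 1*(-840) = -2/7*(-50)² - 1*(-840) = -2/7*2500 + 840 = -5000/7 + 840 = 880/7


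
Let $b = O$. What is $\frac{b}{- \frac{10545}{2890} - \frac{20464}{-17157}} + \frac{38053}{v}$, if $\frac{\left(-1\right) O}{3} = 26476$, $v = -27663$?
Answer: $\frac{21788313739668131}{673757842623} \approx 32339.0$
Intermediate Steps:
$O = -79428$ ($O = \left(-3\right) 26476 = -79428$)
$b = -79428$
$\frac{b}{- \frac{10545}{2890} - \frac{20464}{-17157}} + \frac{38053}{v} = - \frac{79428}{- \frac{10545}{2890} - \frac{20464}{-17157}} + \frac{38053}{-27663} = - \frac{79428}{\left(-10545\right) \frac{1}{2890} - - \frac{20464}{17157}} + 38053 \left(- \frac{1}{27663}\right) = - \frac{79428}{- \frac{2109}{578} + \frac{20464}{17157}} - \frac{38053}{27663} = - \frac{79428}{- \frac{24355921}{9916746}} - \frac{38053}{27663} = \left(-79428\right) \left(- \frac{9916746}{24355921}\right) - \frac{38053}{27663} = \frac{787667301288}{24355921} - \frac{38053}{27663} = \frac{21788313739668131}{673757842623}$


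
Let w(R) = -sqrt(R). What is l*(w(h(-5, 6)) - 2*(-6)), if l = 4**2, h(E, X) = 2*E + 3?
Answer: 192 - 16*I*sqrt(7) ≈ 192.0 - 42.332*I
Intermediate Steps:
h(E, X) = 3 + 2*E
l = 16
l*(w(h(-5, 6)) - 2*(-6)) = 16*(-sqrt(3 + 2*(-5)) - 2*(-6)) = 16*(-sqrt(3 - 10) + 12) = 16*(-sqrt(-7) + 12) = 16*(-I*sqrt(7) + 12) = 16*(12 - I*sqrt(7)) = 192 - 16*I*sqrt(7)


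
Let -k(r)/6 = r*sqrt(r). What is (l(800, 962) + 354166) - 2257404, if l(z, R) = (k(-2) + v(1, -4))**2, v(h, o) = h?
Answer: -1903525 + 24*I*sqrt(2) ≈ -1.9035e+6 + 33.941*I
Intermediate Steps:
k(r) = -6*r**(3/2) (k(r) = -6*r*sqrt(r) = -6*r**(3/2))
l(z, R) = (1 + 12*I*sqrt(2))**2 (l(z, R) = (-(-12)*I*sqrt(2) + 1)**2 = (12*I*sqrt(2) + 1)**2 = (1 + 12*I*sqrt(2))**2)
(l(800, 962) + 354166) - 2257404 = ((-287 + 24*I*sqrt(2)) + 354166) - 2257404 = (353879 + 24*I*sqrt(2)) - 2257404 = -1903525 + 24*I*sqrt(2)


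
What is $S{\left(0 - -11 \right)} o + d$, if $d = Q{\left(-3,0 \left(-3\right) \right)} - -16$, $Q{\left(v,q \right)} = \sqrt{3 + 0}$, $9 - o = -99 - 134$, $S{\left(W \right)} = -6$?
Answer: $-1436 + \sqrt{3} \approx -1434.3$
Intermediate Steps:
$o = 242$ ($o = 9 - \left(-99 - 134\right) = 9 - -233 = 9 + 233 = 242$)
$Q{\left(v,q \right)} = \sqrt{3}$
$d = 16 + \sqrt{3}$ ($d = \sqrt{3} - -16 = \sqrt{3} + 16 = 16 + \sqrt{3} \approx 17.732$)
$S{\left(0 - -11 \right)} o + d = \left(-6\right) 242 + \left(16 + \sqrt{3}\right) = -1452 + \left(16 + \sqrt{3}\right) = -1436 + \sqrt{3}$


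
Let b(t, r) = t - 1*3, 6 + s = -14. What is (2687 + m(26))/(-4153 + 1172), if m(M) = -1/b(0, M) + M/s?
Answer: -80581/89430 ≈ -0.90105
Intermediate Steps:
s = -20 (s = -6 - 14 = -20)
b(t, r) = -3 + t (b(t, r) = t - 3 = -3 + t)
m(M) = 1/3 - M/20 (m(M) = -1/(-3 + 0) + M/(-20) = -1/(-3) + M*(-1/20) = -1*(-1/3) - M/20 = 1/3 - M/20)
(2687 + m(26))/(-4153 + 1172) = (2687 + (1/3 - 1/20*26))/(-4153 + 1172) = (2687 + (1/3 - 13/10))/(-2981) = (2687 - 29/30)*(-1/2981) = (80581/30)*(-1/2981) = -80581/89430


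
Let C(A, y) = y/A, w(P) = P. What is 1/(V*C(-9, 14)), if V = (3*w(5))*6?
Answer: -1/140 ≈ -0.0071429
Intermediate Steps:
V = 90 (V = (3*5)*6 = 15*6 = 90)
1/(V*C(-9, 14)) = 1/(90*(14/(-9))) = 1/(90*(14*(-⅑))) = 1/(90*(-14/9)) = 1/(-140) = -1/140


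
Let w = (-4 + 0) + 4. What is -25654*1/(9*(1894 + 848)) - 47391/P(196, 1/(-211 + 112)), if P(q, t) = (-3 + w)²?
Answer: -64985888/12339 ≈ -5266.7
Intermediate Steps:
w = 0 (w = -4 + 4 = 0)
P(q, t) = 9 (P(q, t) = (-3 + 0)² = (-3)² = 9)
-25654*1/(9*(1894 + 848)) - 47391/P(196, 1/(-211 + 112)) = -25654*1/(9*(1894 + 848)) - 47391/9 = -25654/(9*2742) - 47391*⅑ = -25654/24678 - 15797/3 = -25654*1/24678 - 15797/3 = -12827/12339 - 15797/3 = -64985888/12339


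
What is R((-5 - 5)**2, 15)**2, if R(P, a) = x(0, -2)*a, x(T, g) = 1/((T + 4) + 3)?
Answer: 225/49 ≈ 4.5918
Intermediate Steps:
x(T, g) = 1/(7 + T) (x(T, g) = 1/((4 + T) + 3) = 1/(7 + T))
R(P, a) = a/7 (R(P, a) = a/(7 + 0) = a/7)
R((-5 - 5)**2, 15)**2 = ((1/7)*15)**2 = (15/7)**2 = 225/49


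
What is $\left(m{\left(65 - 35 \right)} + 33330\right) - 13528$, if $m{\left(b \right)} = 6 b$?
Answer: $19982$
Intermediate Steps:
$\left(m{\left(65 - 35 \right)} + 33330\right) - 13528 = \left(6 \left(65 - 35\right) + 33330\right) - 13528 = \left(6 \cdot 30 + 33330\right) - 13528 = \left(180 + 33330\right) - 13528 = 33510 - 13528 = 19982$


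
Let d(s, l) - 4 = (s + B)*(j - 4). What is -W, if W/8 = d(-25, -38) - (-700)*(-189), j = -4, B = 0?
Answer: 1056768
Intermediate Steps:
d(s, l) = 4 - 8*s (d(s, l) = 4 + (s + 0)*(-4 - 4) = 4 + s*(-8) = 4 - 8*s)
W = -1056768 (W = 8*((4 - 8*(-25)) - (-700)*(-189)) = 8*((4 + 200) - 700*189) = 8*(204 - 132300) = 8*(-132096) = -1056768)
-W = -1*(-1056768) = 1056768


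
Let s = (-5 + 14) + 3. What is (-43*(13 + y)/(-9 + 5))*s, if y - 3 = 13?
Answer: 3741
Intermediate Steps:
y = 16 (y = 3 + 13 = 16)
s = 12 (s = 9 + 3 = 12)
(-43*(13 + y)/(-9 + 5))*s = -43*(13 + 16)/(-9 + 5)*12 = -1247/(-4)*12 = -1247*(-1)/4*12 = -43*(-29/4)*12 = (1247/4)*12 = 3741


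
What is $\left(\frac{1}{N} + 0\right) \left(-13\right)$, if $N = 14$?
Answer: $- \frac{13}{14} \approx -0.92857$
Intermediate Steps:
$\left(\frac{1}{N} + 0\right) \left(-13\right) = \left(\frac{1}{14} + 0\right) \left(-13\right) = \frac{1}{14} \left(-13\right) = - \frac{13}{14}$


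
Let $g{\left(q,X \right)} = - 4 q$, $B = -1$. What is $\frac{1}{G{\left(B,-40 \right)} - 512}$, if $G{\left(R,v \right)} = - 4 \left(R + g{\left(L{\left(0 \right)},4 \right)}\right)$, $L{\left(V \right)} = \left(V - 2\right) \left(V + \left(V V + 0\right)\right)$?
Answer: $- \frac{1}{508} \approx -0.0019685$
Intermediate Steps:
$L{\left(V \right)} = \left(-2 + V\right) \left(V + V^{2}\right)$ ($L{\left(V \right)} = \left(-2 + V\right) \left(V + \left(V^{2} + 0\right)\right) = \left(-2 + V\right) \left(V + V^{2}\right)$)
$G{\left(R,v \right)} = - 4 R$ ($G{\left(R,v \right)} = - 4 \left(R - 4 \cdot 0 \left(-2 + 0^{2} - 0\right)\right) = - 4 \left(R - 4 \cdot 0 \left(-2 + 0 + 0\right)\right) = - 4 \left(R - 4 \cdot 0 \left(-2\right)\right) = - 4 \left(R - 0\right) = - 4 \left(R + 0\right) = - 4 R$)
$\frac{1}{G{\left(B,-40 \right)} - 512} = \frac{1}{\left(-4\right) \left(-1\right) - 512} = \frac{1}{4 - 512} = \frac{1}{-508} = - \frac{1}{508}$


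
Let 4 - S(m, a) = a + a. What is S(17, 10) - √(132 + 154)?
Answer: -16 - √286 ≈ -32.912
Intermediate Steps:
S(m, a) = 4 - 2*a (S(m, a) = 4 - (a + a) = 4 - 2*a)
S(17, 10) - √(132 + 154) = (4 - 2*10) - √(132 + 154) = (4 - 20) - √286 = -16 - √286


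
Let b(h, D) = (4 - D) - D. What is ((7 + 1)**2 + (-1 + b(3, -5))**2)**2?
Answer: 54289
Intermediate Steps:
b(h, D) = 4 - 2*D
((7 + 1)**2 + (-1 + b(3, -5))**2)**2 = ((7 + 1)**2 + (-1 + (4 - 2*(-5)))**2)**2 = (8**2 + (-1 + (4 + 10))**2)**2 = (64 + (-1 + 14)**2)**2 = (64 + 13**2)**2 = (64 + 169)**2 = 233**2 = 54289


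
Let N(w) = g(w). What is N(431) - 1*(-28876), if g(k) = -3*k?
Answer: 27583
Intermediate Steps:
N(w) = -3*w
N(431) - 1*(-28876) = -3*431 - 1*(-28876) = -1293 + 28876 = 27583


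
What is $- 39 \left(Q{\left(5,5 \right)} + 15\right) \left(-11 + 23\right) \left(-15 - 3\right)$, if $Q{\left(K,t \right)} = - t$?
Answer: $84240$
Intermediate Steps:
$- 39 \left(Q{\left(5,5 \right)} + 15\right) \left(-11 + 23\right) \left(-15 - 3\right) = - 39 \left(\left(-1\right) 5 + 15\right) \left(-11 + 23\right) \left(-15 - 3\right) = - 39 \left(-5 + 15\right) 12 \left(-18\right) = \left(-39\right) 10 \left(-216\right) = \left(-390\right) \left(-216\right) = 84240$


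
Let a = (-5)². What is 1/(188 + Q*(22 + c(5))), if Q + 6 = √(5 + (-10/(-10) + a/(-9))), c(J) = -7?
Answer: 98/8879 - 5*√29/8879 ≈ 0.0080048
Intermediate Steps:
a = 25
Q = -6 + √29/3 (Q = -6 + √(5 + (-10/(-10) + 25/(-9))) = -6 + √(5 + (-10*(-⅒) + 25*(-⅑))) = -6 + √(5 + (1 - 25/9)) = -6 + √(5 - 16/9) = -6 + √(29/9) = -6 + √29/3 ≈ -4.2049)
1/(188 + Q*(22 + c(5))) = 1/(188 + (-6 + √29/3)*(22 - 7)) = 1/(188 + (-6 + √29/3)*15) = 1/(188 + (-90 + 5*√29)) = 1/(98 + 5*√29)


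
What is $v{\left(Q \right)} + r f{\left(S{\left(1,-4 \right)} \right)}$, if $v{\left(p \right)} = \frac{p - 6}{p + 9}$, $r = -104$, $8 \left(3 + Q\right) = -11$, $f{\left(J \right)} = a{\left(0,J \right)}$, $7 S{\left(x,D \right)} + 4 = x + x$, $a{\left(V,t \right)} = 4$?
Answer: $- \frac{15475}{37} \approx -418.24$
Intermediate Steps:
$S{\left(x,D \right)} = - \frac{4}{7} + \frac{2 x}{7}$ ($S{\left(x,D \right)} = - \frac{4}{7} + \frac{x + x}{7} = - \frac{4}{7} + \frac{2 x}{7}$)
$f{\left(J \right)} = 4$
$Q = - \frac{35}{8}$ ($Q = -3 + \frac{1}{8} \left(-11\right) = -3 - \frac{11}{8} = - \frac{35}{8} \approx -4.375$)
$v{\left(p \right)} = \frac{-6 + p}{9 + p}$
$v{\left(Q \right)} + r f{\left(S{\left(1,-4 \right)} \right)} = \frac{-6 - \frac{35}{8}}{9 - \frac{35}{8}} - 416 = \frac{1}{\frac{37}{8}} \left(- \frac{83}{8}\right) - 416 = \frac{8}{37} \left(- \frac{83}{8}\right) - 416 = - \frac{83}{37} - 416 = - \frac{15475}{37}$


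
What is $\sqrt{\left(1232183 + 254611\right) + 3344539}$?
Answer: $\sqrt{4831333} \approx 2198.0$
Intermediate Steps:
$\sqrt{\left(1232183 + 254611\right) + 3344539} = \sqrt{1486794 + 3344539} = \sqrt{4831333}$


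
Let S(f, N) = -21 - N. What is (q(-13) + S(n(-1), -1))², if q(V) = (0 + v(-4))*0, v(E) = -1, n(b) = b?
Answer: 400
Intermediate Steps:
q(V) = 0 (q(V) = (0 - 1)*0 = -1*0 = 0)
(q(-13) + S(n(-1), -1))² = (0 + (-21 - 1*(-1)))² = (0 + (-21 + 1))² = (0 - 20)² = (-20)² = 400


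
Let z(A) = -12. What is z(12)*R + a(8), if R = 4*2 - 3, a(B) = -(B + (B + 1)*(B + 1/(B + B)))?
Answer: -2249/16 ≈ -140.56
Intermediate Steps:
a(B) = -B - (1 + B)*(B + 1/(2*B)) (a(B) = -(B + (1 + B)*(B + 1/(2*B))) = -B - (1 + B)*(B + 1/(2*B)))
R = 5 (R = 8 - 3 = 5)
z(12)*R + a(8) = -12*5 + (-½ - 1*8² - 2*8 - ½/8) = -60 + (-½ - 1*64 - 16 - ½*⅛) = -60 + (-½ - 64 - 16 - 1/16) = -60 - 1289/16 = -2249/16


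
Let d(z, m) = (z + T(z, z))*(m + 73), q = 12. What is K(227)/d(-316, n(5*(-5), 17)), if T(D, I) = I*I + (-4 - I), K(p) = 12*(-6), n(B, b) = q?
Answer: -6/707285 ≈ -8.4831e-6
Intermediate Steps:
n(B, b) = 12
K(p) = -72
T(D, I) = -4 + I**2 - I (T(D, I) = I**2 + (-4 - I) = -4 + I**2 - I)
d(z, m) = (-4 + z**2)*(73 + m) (d(z, m) = (z + (-4 + z**2 - z))*(m + 73) = (-4 + z**2)*(73 + m))
K(227)/d(-316, n(5*(-5), 17)) = -72/(-292 - 4*12 + 73*(-316)**2 + 12*(-316)**2) = -72/(-292 - 48 + 73*99856 + 12*99856) = -72/(-292 - 48 + 7289488 + 1198272) = -72/8487420 = -72*1/8487420 = -6/707285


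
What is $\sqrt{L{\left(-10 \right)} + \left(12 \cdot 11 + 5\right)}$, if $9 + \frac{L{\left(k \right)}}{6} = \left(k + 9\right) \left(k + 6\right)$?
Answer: $\sqrt{107} \approx 10.344$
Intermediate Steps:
$L{\left(k \right)} = -54 + 6 \left(6 + k\right) \left(9 + k\right)$ ($L{\left(k \right)} = -54 + 6 \left(k + 9\right) \left(k + 6\right) = -54 + 6 \left(9 + k\right) \left(6 + k\right) = -54 + 6 \left(6 + k\right) \left(9 + k\right)$)
$\sqrt{L{\left(-10 \right)} + \left(12 \cdot 11 + 5\right)} = \sqrt{\left(270 + 6 \left(-10\right)^{2} + 90 \left(-10\right)\right) + \left(12 \cdot 11 + 5\right)} = \sqrt{\left(270 + 6 \cdot 100 - 900\right) + \left(132 + 5\right)} = \sqrt{\left(270 + 600 - 900\right) + 137} = \sqrt{-30 + 137} = \sqrt{107}$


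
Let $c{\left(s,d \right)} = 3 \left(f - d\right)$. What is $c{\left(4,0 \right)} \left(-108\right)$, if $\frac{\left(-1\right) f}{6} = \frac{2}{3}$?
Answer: $1296$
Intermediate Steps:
$f = -4$ ($f = - 6 \cdot \frac{2}{3} = - 6 \cdot 2 \cdot \frac{1}{3} = \left(-6\right) \frac{2}{3} = -4$)
$c{\left(s,d \right)} = -12 - 3 d$ ($c{\left(s,d \right)} = 3 \left(-4 - d\right) = -12 - 3 d$)
$c{\left(4,0 \right)} \left(-108\right) = \left(-12 - 0\right) \left(-108\right) = \left(-12 + 0\right) \left(-108\right) = \left(-12\right) \left(-108\right) = 1296$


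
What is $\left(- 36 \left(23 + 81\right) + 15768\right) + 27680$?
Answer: $39704$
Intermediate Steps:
$\left(- 36 \left(23 + 81\right) + 15768\right) + 27680 = \left(\left(-36\right) 104 + 15768\right) + 27680 = \left(-3744 + 15768\right) + 27680 = 12024 + 27680 = 39704$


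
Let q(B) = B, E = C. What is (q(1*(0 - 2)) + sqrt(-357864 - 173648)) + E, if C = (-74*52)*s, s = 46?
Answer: -177010 + 58*I*sqrt(158) ≈ -1.7701e+5 + 729.05*I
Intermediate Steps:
C = -177008 (C = -74*52*46 = -3848*46 = -177008)
E = -177008
(q(1*(0 - 2)) + sqrt(-357864 - 173648)) + E = (1*(0 - 2) + sqrt(-357864 - 173648)) - 177008 = (1*(-2) + sqrt(-531512)) - 177008 = (-2 + 58*I*sqrt(158)) - 177008 = -177010 + 58*I*sqrt(158)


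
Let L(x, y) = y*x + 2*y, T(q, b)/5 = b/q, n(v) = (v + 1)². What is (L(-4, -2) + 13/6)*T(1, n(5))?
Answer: 1110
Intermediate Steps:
n(v) = (1 + v)²
T(q, b) = 5*b/q (T(q, b) = 5*(b/q) = 5*b/q)
L(x, y) = 2*y + x*y (L(x, y) = x*y + 2*y = 2*y + x*y)
(L(-4, -2) + 13/6)*T(1, n(5)) = (-2*(2 - 4) + 13/6)*(5*(1 + 5)²/1) = (-2*(-2) + 13*(⅙))*(5*6²*1) = (4 + 13/6)*(5*36*1) = (37/6)*180 = 1110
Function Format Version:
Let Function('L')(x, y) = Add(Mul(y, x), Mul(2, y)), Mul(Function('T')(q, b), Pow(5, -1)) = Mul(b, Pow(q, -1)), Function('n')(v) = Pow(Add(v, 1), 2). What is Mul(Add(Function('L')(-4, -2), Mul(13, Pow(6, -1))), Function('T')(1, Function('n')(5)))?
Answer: 1110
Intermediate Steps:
Function('n')(v) = Pow(Add(1, v), 2)
Function('T')(q, b) = Mul(5, b, Pow(q, -1)) (Function('T')(q, b) = Mul(5, Mul(b, Pow(q, -1))) = Mul(5, b, Pow(q, -1)))
Function('L')(x, y) = Add(Mul(2, y), Mul(x, y)) (Function('L')(x, y) = Add(Mul(x, y), Mul(2, y)) = Add(Mul(2, y), Mul(x, y)))
Mul(Add(Function('L')(-4, -2), Mul(13, Pow(6, -1))), Function('T')(1, Function('n')(5))) = Mul(Add(Mul(-2, Add(2, -4)), Mul(13, Pow(6, -1))), Mul(5, Pow(Add(1, 5), 2), Pow(1, -1))) = Mul(Add(Mul(-2, -2), Mul(13, Rational(1, 6))), Mul(5, Pow(6, 2), 1)) = Mul(Add(4, Rational(13, 6)), Mul(5, 36, 1)) = Mul(Rational(37, 6), 180) = 1110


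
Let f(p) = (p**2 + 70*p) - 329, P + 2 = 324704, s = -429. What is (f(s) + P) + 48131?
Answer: 526515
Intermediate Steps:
P = 324702 (P = -2 + 324704 = 324702)
f(p) = -329 + p**2 + 70*p
(f(s) + P) + 48131 = ((-329 + (-429)**2 + 70*(-429)) + 324702) + 48131 = ((-329 + 184041 - 30030) + 324702) + 48131 = (153682 + 324702) + 48131 = 478384 + 48131 = 526515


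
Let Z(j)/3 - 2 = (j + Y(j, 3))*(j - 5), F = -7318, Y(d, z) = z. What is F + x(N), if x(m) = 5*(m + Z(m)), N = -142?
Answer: 298497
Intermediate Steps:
Z(j) = 6 + 3*(-5 + j)*(3 + j) (Z(j) = 6 + 3*((j + 3)*(j - 5)) = 6 + 3*((3 + j)*(-5 + j)) = 6 + 3*((-5 + j)*(3 + j)) = 6 + 3*(-5 + j)*(3 + j))
x(m) = -195 - 25*m + 15*m**2 (x(m) = 5*(m + (-39 - 6*m + 3*m**2)) = 5*(-39 - 5*m + 3*m**2) = -195 - 25*m + 15*m**2)
F + x(N) = -7318 + (-195 - 25*(-142) + 15*(-142)**2) = -7318 + (-195 + 3550 + 15*20164) = -7318 + (-195 + 3550 + 302460) = -7318 + 305815 = 298497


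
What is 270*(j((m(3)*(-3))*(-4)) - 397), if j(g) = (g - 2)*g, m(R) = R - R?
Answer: -107190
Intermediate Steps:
m(R) = 0
j(g) = g*(-2 + g) (j(g) = (-2 + g)*g = g*(-2 + g))
270*(j((m(3)*(-3))*(-4)) - 397) = 270*(((0*(-3))*(-4))*(-2 + (0*(-3))*(-4)) - 397) = 270*((0*(-4))*(-2 + 0*(-4)) - 397) = 270*(0*(-2 + 0) - 397) = 270*(0*(-2) - 397) = 270*(0 - 397) = 270*(-397) = -107190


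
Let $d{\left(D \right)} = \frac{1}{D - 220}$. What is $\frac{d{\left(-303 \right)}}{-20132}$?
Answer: $\frac{1}{10529036} \approx 9.4975 \cdot 10^{-8}$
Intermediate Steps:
$d{\left(D \right)} = \frac{1}{-220 + D}$
$\frac{d{\left(-303 \right)}}{-20132} = \frac{1}{\left(-220 - 303\right) \left(-20132\right)} = \frac{1}{-523} \left(- \frac{1}{20132}\right) = \left(- \frac{1}{523}\right) \left(- \frac{1}{20132}\right) = \frac{1}{10529036}$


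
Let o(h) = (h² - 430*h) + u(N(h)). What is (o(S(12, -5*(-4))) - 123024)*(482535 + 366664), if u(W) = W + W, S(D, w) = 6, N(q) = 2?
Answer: -106628823236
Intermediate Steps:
u(W) = 2*W
o(h) = 4 + h² - 430*h (o(h) = (h² - 430*h) + 2*2 = (h² - 430*h) + 4 = 4 + h² - 430*h)
(o(S(12, -5*(-4))) - 123024)*(482535 + 366664) = ((4 + 6² - 430*6) - 123024)*(482535 + 366664) = ((4 + 36 - 2580) - 123024)*849199 = (-2540 - 123024)*849199 = -125564*849199 = -106628823236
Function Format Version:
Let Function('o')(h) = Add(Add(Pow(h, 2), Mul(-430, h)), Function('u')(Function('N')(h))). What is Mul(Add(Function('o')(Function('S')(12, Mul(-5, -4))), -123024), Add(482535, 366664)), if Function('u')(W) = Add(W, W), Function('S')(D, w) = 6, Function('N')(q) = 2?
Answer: -106628823236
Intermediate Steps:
Function('u')(W) = Mul(2, W)
Function('o')(h) = Add(4, Pow(h, 2), Mul(-430, h)) (Function('o')(h) = Add(Add(Pow(h, 2), Mul(-430, h)), Mul(2, 2)) = Add(Add(Pow(h, 2), Mul(-430, h)), 4) = Add(4, Pow(h, 2), Mul(-430, h)))
Mul(Add(Function('o')(Function('S')(12, Mul(-5, -4))), -123024), Add(482535, 366664)) = Mul(Add(Add(4, Pow(6, 2), Mul(-430, 6)), -123024), Add(482535, 366664)) = Mul(Add(Add(4, 36, -2580), -123024), 849199) = Mul(Add(-2540, -123024), 849199) = Mul(-125564, 849199) = -106628823236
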